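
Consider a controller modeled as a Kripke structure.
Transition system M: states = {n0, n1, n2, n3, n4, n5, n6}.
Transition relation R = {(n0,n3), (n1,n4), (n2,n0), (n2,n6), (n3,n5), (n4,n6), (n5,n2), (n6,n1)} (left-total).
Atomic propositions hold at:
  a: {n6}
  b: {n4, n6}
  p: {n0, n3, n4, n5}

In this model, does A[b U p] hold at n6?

No

A[b U p]: least fixpoint, start Z0 = Sat(p) = {n0, n3, n4, n5}, add states in Sat(b) with every successor in Z. Already a fixed point.
Sat(A[b U p]) = {n0, n3, n4, n5}
n6 ∉ Sat(A[b U p]) = {n0, n3, n4, n5}, so the formula does not hold at n6.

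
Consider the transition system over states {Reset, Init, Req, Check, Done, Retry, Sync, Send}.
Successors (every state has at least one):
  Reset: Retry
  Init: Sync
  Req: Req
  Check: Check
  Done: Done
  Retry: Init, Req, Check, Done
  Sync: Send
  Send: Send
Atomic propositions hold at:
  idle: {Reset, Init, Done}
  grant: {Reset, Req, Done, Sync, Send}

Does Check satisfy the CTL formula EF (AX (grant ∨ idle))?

Sat(grant ∨ idle) = {Reset, Init, Req, Done, Sync, Send}
Sat(AX (grant ∨ idle)) = {s : every successor in {Reset, Init, Req, Done, Sync, Send}} = {Init, Req, Done, Sync, Send}
EF (AX (grant ∨ idle)): least fixpoint, start Z0 = {Init, Req, Done, Sync, Send}, add states with some successor in Z. Z1 = {Init, Req, Done, Retry, Sync, Send}; Z2 = {Reset, Init, Req, Done, Retry, Sync, Send}; fixed.
Sat(EF (AX (grant ∨ idle))) = {Reset, Init, Req, Done, Retry, Sync, Send}
Check ∉ Sat(EF (AX (grant ∨ idle))) = {Reset, Init, Req, Done, Retry, Sync, Send}, so the formula does not hold at Check.

No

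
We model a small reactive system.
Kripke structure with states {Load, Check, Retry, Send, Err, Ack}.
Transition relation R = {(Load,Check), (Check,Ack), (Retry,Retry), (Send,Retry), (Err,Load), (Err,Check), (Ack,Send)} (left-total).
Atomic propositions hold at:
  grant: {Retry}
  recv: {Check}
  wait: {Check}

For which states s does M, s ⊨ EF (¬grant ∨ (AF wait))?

Sat(¬grant) = {Load, Check, Send, Err, Ack}
AF wait: least fixpoint, start Z0 = {Check}, add states with every successor in Z. Z1 = {Load, Check}; Z2 = {Load, Check, Err}; fixed.
Sat(AF wait) = {Load, Check, Err}
Sat(¬grant ∨ (AF wait)) = {Load, Check, Send, Err, Ack}
EF (¬grant ∨ (AF wait)): least fixpoint, start Z0 = {Load, Check, Send, Err, Ack}, add states with some successor in Z. Already a fixed point.
Sat(EF (¬grant ∨ (AF wait))) = {Load, Check, Send, Err, Ack}

{Load, Check, Send, Err, Ack}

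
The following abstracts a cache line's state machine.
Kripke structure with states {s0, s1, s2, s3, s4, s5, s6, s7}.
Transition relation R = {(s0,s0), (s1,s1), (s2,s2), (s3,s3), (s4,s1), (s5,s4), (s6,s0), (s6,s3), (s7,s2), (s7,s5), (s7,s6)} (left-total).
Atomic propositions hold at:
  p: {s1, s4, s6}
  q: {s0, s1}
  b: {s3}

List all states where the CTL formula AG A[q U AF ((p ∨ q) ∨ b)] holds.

{s0, s1, s3, s4, s5, s6}

Sat(p ∨ q) = {s0, s1, s4, s6}
Sat((p ∨ q) ∨ b) = {s0, s1, s3, s4, s6}
AF ((p ∨ q) ∨ b): least fixpoint, start Z0 = {s0, s1, s3, s4, s6}, add states with every successor in Z. Z1 = {s0, s1, s3, s4, s5, s6}; fixed.
Sat(AF ((p ∨ q) ∨ b)) = {s0, s1, s3, s4, s5, s6}
A[q U AF ((p ∨ q) ∨ b)]: least fixpoint, start Z0 = Sat(AF ((p ∨ q) ∨ b)) = {s0, s1, s3, s4, s5, s6}, add states in Sat(q) with every successor in Z. Already a fixed point.
Sat(A[q U AF ((p ∨ q) ∨ b)]) = {s0, s1, s3, s4, s5, s6}
AG A[q U AF ((p ∨ q) ∨ b)]: greatest fixpoint, start Z0 = {s0, s1, s3, s4, s5, s6}, keep only states in Sat with every successor in Z. Already a fixed point.
Sat(AG A[q U AF ((p ∨ q) ∨ b)]) = {s0, s1, s3, s4, s5, s6}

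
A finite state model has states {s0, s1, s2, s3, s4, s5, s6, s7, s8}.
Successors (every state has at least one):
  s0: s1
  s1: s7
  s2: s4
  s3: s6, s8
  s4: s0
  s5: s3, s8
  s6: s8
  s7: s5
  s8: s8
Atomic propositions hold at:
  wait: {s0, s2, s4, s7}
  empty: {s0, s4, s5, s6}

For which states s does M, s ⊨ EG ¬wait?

{s3, s5, s6, s8}

Sat(¬wait) = {s1, s3, s5, s6, s8}
EG ¬wait: greatest fixpoint, start Z0 = {s1, s3, s5, s6, s8}, keep only states in Sat with some successor in Z. Z1 = {s3, s5, s6, s8}; fixed.
Sat(EG ¬wait) = {s3, s5, s6, s8}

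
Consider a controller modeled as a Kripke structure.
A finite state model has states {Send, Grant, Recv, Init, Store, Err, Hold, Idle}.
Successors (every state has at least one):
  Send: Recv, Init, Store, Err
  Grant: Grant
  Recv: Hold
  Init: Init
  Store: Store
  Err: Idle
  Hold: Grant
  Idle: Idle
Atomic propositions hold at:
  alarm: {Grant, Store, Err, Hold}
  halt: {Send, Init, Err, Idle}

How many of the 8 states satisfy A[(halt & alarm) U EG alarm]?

Sat(halt & alarm) = {Err}
EG alarm: greatest fixpoint, start Z0 = {Grant, Store, Err, Hold}, keep only states in Sat with some successor in Z. Z1 = {Grant, Store, Hold}; fixed.
Sat(EG alarm) = {Grant, Store, Hold}
A[(halt & alarm) U EG alarm]: least fixpoint, start Z0 = Sat(EG alarm) = {Grant, Store, Hold}, add states in Sat(halt & alarm) with every successor in Z. Already a fixed point.
Sat(A[(halt & alarm) U EG alarm]) = {Grant, Store, Hold}
|Sat(A[(halt & alarm) U EG alarm])| = |{Grant, Store, Hold}| = 3.

3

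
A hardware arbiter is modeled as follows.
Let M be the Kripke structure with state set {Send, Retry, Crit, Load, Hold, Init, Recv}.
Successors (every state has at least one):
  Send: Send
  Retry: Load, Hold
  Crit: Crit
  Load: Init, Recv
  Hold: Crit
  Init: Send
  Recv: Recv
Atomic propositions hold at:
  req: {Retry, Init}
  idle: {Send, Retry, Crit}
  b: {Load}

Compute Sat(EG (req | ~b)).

{Send, Retry, Crit, Hold, Init, Recv}

Sat(~b) = {Send, Retry, Crit, Hold, Init, Recv}
Sat(req | ~b) = {Send, Retry, Crit, Hold, Init, Recv}
EG (req | ~b): greatest fixpoint, start Z0 = {Send, Retry, Crit, Hold, Init, Recv}, keep only states in Sat with some successor in Z. Already a fixed point.
Sat(EG (req | ~b)) = {Send, Retry, Crit, Hold, Init, Recv}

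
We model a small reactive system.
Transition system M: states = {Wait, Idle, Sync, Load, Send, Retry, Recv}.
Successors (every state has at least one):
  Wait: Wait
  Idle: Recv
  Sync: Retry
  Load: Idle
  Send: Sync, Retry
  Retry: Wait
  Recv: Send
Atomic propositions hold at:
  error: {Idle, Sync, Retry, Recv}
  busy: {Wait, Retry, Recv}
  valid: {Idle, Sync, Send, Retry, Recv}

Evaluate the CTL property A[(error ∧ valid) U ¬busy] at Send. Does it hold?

Yes

Sat(error ∧ valid) = {Idle, Sync, Retry, Recv}
Sat(¬busy) = {Idle, Sync, Load, Send}
A[(error ∧ valid) U ¬busy]: least fixpoint, start Z0 = Sat(¬busy) = {Idle, Sync, Load, Send}, add states in Sat(error ∧ valid) with every successor in Z. Z1 = {Idle, Sync, Load, Send, Recv}; fixed.
Sat(A[(error ∧ valid) U ¬busy]) = {Idle, Sync, Load, Send, Recv}
Send ∈ Sat(A[(error ∧ valid) U ¬busy]) = {Idle, Sync, Load, Send, Recv}, so the formula holds at Send.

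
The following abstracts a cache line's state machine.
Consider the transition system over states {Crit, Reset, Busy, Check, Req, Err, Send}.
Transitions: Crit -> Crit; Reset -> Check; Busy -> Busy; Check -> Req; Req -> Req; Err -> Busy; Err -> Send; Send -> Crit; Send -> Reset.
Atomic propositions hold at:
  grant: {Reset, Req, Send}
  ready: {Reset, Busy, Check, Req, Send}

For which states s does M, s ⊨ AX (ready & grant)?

{Check, Req}

Sat(ready & grant) = {Reset, Req, Send}
Sat(AX (ready & grant)) = {s : every successor in {Reset, Req, Send}} = {Check, Req}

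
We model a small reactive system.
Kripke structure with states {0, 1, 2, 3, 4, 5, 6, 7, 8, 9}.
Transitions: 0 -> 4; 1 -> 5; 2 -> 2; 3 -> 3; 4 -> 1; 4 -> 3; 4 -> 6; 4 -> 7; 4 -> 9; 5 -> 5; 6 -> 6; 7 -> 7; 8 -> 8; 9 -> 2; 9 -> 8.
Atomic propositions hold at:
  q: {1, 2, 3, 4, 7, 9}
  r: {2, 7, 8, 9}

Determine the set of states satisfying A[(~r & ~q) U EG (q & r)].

{2, 7, 9}

Sat(~r) = {0, 1, 3, 4, 5, 6}
Sat(~q) = {0, 5, 6, 8}
Sat(~r & ~q) = {0, 5, 6}
Sat(q & r) = {2, 7, 9}
EG (q & r): greatest fixpoint, start Z0 = {2, 7, 9}, keep only states in Sat with some successor in Z. Already a fixed point.
Sat(EG (q & r)) = {2, 7, 9}
A[(~r & ~q) U EG (q & r)]: least fixpoint, start Z0 = Sat(EG (q & r)) = {2, 7, 9}, add states in Sat(~r & ~q) with every successor in Z. Already a fixed point.
Sat(A[(~r & ~q) U EG (q & r)]) = {2, 7, 9}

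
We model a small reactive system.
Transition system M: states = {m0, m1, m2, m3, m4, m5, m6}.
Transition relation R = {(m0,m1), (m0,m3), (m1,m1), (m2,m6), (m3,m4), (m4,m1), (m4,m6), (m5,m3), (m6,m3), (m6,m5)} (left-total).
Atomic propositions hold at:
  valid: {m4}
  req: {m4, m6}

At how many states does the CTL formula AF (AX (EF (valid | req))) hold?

4

Sat(valid | req) = {m4, m6}
EF (valid | req): least fixpoint, start Z0 = {m4, m6}, add states with some successor in Z. Z1 = {m2, m3, m4, m6}; Z2 = {m0, m2, m3, m4, m5, m6}; fixed.
Sat(EF (valid | req)) = {m0, m2, m3, m4, m5, m6}
Sat(AX (EF (valid | req))) = {s : every successor in {m0, m2, m3, m4, m5, m6}} = {m2, m3, m5, m6}
AF (AX (EF (valid | req))): least fixpoint, start Z0 = {m2, m3, m5, m6}, add states with every successor in Z. Already a fixed point.
Sat(AF (AX (EF (valid | req)))) = {m2, m3, m5, m6}
|Sat(AF (AX (EF (valid | req))))| = |{m2, m3, m5, m6}| = 4.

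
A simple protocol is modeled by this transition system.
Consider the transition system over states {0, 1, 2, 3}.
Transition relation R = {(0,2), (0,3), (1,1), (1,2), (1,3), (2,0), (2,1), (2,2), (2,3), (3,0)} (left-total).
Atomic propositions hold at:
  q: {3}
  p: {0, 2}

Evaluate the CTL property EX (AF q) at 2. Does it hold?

AF q: least fixpoint, start Z0 = {3}, add states with every successor in Z. Already a fixed point.
Sat(AF q) = {3}
Sat(EX (AF q)) = {s : some successor in {3}} = {0, 1, 2}
2 ∈ Sat(EX (AF q)) = {0, 1, 2}, so the formula holds at 2.

Yes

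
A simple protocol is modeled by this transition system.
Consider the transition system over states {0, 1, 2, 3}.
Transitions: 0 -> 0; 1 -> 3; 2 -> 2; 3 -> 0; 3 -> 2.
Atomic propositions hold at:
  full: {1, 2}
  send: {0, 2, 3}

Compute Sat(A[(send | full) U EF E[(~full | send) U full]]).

Sat(send | full) = {0, 1, 2, 3}
Sat(~full) = {0, 3}
Sat(~full | send) = {0, 2, 3}
E[(~full | send) U full]: least fixpoint, start Z0 = Sat(full) = {1, 2}, add states in Sat(~full | send) with some successor in Z. Z1 = {1, 2, 3}; fixed.
Sat(E[(~full | send) U full]) = {1, 2, 3}
EF E[(~full | send) U full]: least fixpoint, start Z0 = {1, 2, 3}, add states with some successor in Z. Already a fixed point.
Sat(EF E[(~full | send) U full]) = {1, 2, 3}
A[(send | full) U EF E[(~full | send) U full]]: least fixpoint, start Z0 = Sat(EF E[(~full | send) U full]) = {1, 2, 3}, add states in Sat(send | full) with every successor in Z. Already a fixed point.
Sat(A[(send | full) U EF E[(~full | send) U full]]) = {1, 2, 3}

{1, 2, 3}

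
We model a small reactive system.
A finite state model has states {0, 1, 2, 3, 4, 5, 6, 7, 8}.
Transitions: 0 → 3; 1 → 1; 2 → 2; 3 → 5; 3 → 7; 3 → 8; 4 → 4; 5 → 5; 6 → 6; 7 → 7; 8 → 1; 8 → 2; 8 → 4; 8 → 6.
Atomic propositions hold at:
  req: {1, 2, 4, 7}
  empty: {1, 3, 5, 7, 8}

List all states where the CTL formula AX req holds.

Sat(AX req) = {s : every successor in {1, 2, 4, 7}} = {1, 2, 4, 7}

{1, 2, 4, 7}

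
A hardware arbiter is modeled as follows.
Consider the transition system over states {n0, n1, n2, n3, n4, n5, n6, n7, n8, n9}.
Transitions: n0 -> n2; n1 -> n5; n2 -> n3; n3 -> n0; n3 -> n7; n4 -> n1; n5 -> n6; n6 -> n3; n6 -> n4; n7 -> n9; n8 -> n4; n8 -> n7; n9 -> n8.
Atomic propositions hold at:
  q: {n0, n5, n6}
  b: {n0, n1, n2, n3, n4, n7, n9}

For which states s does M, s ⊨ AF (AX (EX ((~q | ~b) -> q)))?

{n0, n1, n2, n4}

Sat(~q) = {n1, n2, n3, n4, n7, n8, n9}
Sat(~b) = {n5, n6, n8}
Sat(~q | ~b) = {n1, n2, n3, n4, n5, n6, n7, n8, n9}
Sat((~q | ~b) -> q) = {n0, n5, n6}
Sat(EX ((~q | ~b) -> q)) = {s : some successor in {n0, n5, n6}} = {n1, n3, n5}
Sat(AX (EX ((~q | ~b) -> q))) = {s : every successor in {n1, n3, n5}} = {n1, n2, n4}
AF (AX (EX ((~q | ~b) -> q))): least fixpoint, start Z0 = {n1, n2, n4}, add states with every successor in Z. Z1 = {n0, n1, n2, n4}; fixed.
Sat(AF (AX (EX ((~q | ~b) -> q)))) = {n0, n1, n2, n4}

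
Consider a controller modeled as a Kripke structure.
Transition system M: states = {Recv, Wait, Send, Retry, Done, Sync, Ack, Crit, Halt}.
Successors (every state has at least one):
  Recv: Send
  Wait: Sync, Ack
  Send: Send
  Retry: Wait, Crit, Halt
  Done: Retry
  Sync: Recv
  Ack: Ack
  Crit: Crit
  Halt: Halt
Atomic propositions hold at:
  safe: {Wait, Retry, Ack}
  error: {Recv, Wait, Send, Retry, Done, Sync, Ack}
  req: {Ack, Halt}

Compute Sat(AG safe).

{Ack}

AG safe: greatest fixpoint, start Z0 = {Wait, Retry, Ack}, keep only states in Sat with every successor in Z. Z1 = {Ack}; fixed.
Sat(AG safe) = {Ack}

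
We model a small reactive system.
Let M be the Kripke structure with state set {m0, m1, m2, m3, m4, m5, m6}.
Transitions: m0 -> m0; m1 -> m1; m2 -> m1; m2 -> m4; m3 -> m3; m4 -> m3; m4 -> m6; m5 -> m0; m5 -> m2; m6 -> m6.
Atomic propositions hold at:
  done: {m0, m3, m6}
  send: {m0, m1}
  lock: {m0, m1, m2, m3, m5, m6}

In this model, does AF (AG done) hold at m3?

Yes

AG done: greatest fixpoint, start Z0 = {m0, m3, m6}, keep only states in Sat with every successor in Z. Already a fixed point.
Sat(AG done) = {m0, m3, m6}
AF (AG done): least fixpoint, start Z0 = {m0, m3, m6}, add states with every successor in Z. Z1 = {m0, m3, m4, m6}; fixed.
Sat(AF (AG done)) = {m0, m3, m4, m6}
m3 ∈ Sat(AF (AG done)) = {m0, m3, m4, m6}, so the formula holds at m3.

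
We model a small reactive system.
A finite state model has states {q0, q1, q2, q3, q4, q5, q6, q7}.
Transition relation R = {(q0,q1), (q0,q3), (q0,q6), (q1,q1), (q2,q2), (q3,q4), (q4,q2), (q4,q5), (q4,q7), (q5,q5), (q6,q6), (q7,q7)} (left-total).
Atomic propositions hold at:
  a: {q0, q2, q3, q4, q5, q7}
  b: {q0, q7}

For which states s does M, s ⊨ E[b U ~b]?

Sat(~b) = {q1, q2, q3, q4, q5, q6}
E[b U ~b]: least fixpoint, start Z0 = Sat(~b) = {q1, q2, q3, q4, q5, q6}, add states in Sat(b) with some successor in Z. Z1 = {q0, q1, q2, q3, q4, q5, q6}; fixed.
Sat(E[b U ~b]) = {q0, q1, q2, q3, q4, q5, q6}

{q0, q1, q2, q3, q4, q5, q6}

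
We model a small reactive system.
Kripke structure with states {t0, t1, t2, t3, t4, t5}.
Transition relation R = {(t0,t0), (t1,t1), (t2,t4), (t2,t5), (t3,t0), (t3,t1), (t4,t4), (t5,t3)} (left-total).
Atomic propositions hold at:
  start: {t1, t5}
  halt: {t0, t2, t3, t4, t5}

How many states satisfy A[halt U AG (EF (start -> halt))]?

Sat(start -> halt) = {t0, t2, t3, t4, t5}
EF (start -> halt): least fixpoint, start Z0 = {t0, t2, t3, t4, t5}, add states with some successor in Z. Already a fixed point.
Sat(EF (start -> halt)) = {t0, t2, t3, t4, t5}
AG (EF (start -> halt)): greatest fixpoint, start Z0 = {t0, t2, t3, t4, t5}, keep only states in Sat with every successor in Z. Z1 = {t0, t2, t4, t5}; Z2 = {t0, t2, t4}; Z3 = {t0, t4}; fixed.
Sat(AG (EF (start -> halt))) = {t0, t4}
A[halt U AG (EF (start -> halt))]: least fixpoint, start Z0 = Sat(AG (EF (start -> halt))) = {t0, t4}, add states in Sat(halt) with every successor in Z. Already a fixed point.
Sat(A[halt U AG (EF (start -> halt))]) = {t0, t4}
|Sat(A[halt U AG (EF (start -> halt))])| = |{t0, t4}| = 2.

2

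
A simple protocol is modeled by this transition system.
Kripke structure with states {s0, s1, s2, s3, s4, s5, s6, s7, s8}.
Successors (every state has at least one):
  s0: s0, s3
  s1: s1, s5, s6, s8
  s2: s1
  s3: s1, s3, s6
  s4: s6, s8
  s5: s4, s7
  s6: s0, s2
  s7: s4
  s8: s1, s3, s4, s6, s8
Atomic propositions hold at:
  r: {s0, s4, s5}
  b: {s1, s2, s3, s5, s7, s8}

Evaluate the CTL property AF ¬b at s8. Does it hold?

Sat(¬b) = {s0, s4, s6}
AF ¬b: least fixpoint, start Z0 = {s0, s4, s6}, add states with every successor in Z. Z1 = {s0, s4, s6, s7}; Z2 = {s0, s4, s5, s6, s7}; fixed.
Sat(AF ¬b) = {s0, s4, s5, s6, s7}
s8 ∉ Sat(AF ¬b) = {s0, s4, s5, s6, s7}, so the formula does not hold at s8.

No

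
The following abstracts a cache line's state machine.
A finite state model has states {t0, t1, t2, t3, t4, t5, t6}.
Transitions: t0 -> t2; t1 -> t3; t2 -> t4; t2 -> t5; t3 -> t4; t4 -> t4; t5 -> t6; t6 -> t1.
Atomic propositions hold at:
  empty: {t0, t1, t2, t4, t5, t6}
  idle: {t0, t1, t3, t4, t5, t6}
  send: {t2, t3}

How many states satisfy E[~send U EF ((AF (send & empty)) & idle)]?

1

Sat(~send) = {t0, t1, t4, t5, t6}
Sat(send & empty) = {t2}
AF (send & empty): least fixpoint, start Z0 = {t2}, add states with every successor in Z. Z1 = {t0, t2}; fixed.
Sat(AF (send & empty)) = {t0, t2}
Sat((AF (send & empty)) & idle) = {t0}
EF ((AF (send & empty)) & idle): least fixpoint, start Z0 = {t0}, add states with some successor in Z. Already a fixed point.
Sat(EF ((AF (send & empty)) & idle)) = {t0}
E[~send U EF ((AF (send & empty)) & idle)]: least fixpoint, start Z0 = Sat(EF ((AF (send & empty)) & idle)) = {t0}, add states in Sat(~send) with some successor in Z. Already a fixed point.
Sat(E[~send U EF ((AF (send & empty)) & idle)]) = {t0}
|Sat(E[~send U EF ((AF (send & empty)) & idle)])| = |{t0}| = 1.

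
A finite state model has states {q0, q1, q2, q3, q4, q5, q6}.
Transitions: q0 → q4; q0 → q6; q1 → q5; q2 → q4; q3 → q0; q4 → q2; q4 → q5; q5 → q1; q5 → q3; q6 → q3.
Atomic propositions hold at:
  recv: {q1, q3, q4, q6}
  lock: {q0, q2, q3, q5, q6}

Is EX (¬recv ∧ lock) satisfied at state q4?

Yes

Sat(¬recv) = {q0, q2, q5}
Sat(¬recv ∧ lock) = {q0, q2, q5}
Sat(EX (¬recv ∧ lock)) = {s : some successor in {q0, q2, q5}} = {q1, q3, q4}
q4 ∈ Sat(EX (¬recv ∧ lock)) = {q1, q3, q4}, so the formula holds at q4.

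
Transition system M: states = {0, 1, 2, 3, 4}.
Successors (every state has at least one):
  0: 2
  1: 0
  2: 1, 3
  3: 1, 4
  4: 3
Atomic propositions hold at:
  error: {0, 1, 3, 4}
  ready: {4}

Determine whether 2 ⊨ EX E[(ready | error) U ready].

Sat(ready | error) = {0, 1, 3, 4}
E[(ready | error) U ready]: least fixpoint, start Z0 = Sat(ready) = {4}, add states in Sat(ready | error) with some successor in Z. Z1 = {3, 4}; fixed.
Sat(E[(ready | error) U ready]) = {3, 4}
Sat(EX E[(ready | error) U ready]) = {s : some successor in {3, 4}} = {2, 3, 4}
2 ∈ Sat(EX E[(ready | error) U ready]) = {2, 3, 4}, so the formula holds at 2.

Yes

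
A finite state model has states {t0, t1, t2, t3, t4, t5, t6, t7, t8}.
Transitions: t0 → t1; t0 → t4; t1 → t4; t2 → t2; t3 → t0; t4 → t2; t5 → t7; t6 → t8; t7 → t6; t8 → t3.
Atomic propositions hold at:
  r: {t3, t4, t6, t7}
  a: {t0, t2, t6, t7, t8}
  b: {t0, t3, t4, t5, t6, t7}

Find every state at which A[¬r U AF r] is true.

{t0, t1, t3, t4, t5, t6, t7, t8}

Sat(¬r) = {t0, t1, t2, t5, t8}
AF r: least fixpoint, start Z0 = {t3, t4, t6, t7}, add states with every successor in Z. Z1 = {t1, t3, t4, t5, t6, t7, t8}; Z2 = {t0, t1, t3, t4, t5, t6, t7, t8}; fixed.
Sat(AF r) = {t0, t1, t3, t4, t5, t6, t7, t8}
A[¬r U AF r]: least fixpoint, start Z0 = Sat(AF r) = {t0, t1, t3, t4, t5, t6, t7, t8}, add states in Sat(¬r) with every successor in Z. Already a fixed point.
Sat(A[¬r U AF r]) = {t0, t1, t3, t4, t5, t6, t7, t8}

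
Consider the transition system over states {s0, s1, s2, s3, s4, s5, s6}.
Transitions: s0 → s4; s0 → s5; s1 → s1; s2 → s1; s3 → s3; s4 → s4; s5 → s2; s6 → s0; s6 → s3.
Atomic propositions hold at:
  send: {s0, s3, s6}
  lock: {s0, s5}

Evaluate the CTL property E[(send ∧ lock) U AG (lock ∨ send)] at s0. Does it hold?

No

Sat(send ∧ lock) = {s0}
Sat(lock ∨ send) = {s0, s3, s5, s6}
AG (lock ∨ send): greatest fixpoint, start Z0 = {s0, s3, s5, s6}, keep only states in Sat with every successor in Z. Z1 = {s3, s6}; Z2 = {s3}; fixed.
Sat(AG (lock ∨ send)) = {s3}
E[(send ∧ lock) U AG (lock ∨ send)]: least fixpoint, start Z0 = Sat(AG (lock ∨ send)) = {s3}, add states in Sat(send ∧ lock) with some successor in Z. Already a fixed point.
Sat(E[(send ∧ lock) U AG (lock ∨ send)]) = {s3}
s0 ∉ Sat(E[(send ∧ lock) U AG (lock ∨ send)]) = {s3}, so the formula does not hold at s0.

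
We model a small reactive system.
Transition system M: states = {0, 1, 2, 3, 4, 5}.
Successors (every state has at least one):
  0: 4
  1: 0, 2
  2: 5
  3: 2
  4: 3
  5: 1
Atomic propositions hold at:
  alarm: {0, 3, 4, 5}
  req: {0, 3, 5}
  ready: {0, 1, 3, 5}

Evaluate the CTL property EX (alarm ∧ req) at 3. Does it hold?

Sat(alarm ∧ req) = {0, 3, 5}
Sat(EX (alarm ∧ req)) = {s : some successor in {0, 3, 5}} = {1, 2, 4}
3 ∉ Sat(EX (alarm ∧ req)) = {1, 2, 4}, so the formula does not hold at 3.

No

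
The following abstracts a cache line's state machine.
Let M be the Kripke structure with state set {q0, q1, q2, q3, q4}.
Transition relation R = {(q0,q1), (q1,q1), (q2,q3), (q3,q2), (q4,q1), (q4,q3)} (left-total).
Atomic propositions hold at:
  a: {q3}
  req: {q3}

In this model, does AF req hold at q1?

No

AF req: least fixpoint, start Z0 = {q3}, add states with every successor in Z. Z1 = {q2, q3}; fixed.
Sat(AF req) = {q2, q3}
q1 ∉ Sat(AF req) = {q2, q3}, so the formula does not hold at q1.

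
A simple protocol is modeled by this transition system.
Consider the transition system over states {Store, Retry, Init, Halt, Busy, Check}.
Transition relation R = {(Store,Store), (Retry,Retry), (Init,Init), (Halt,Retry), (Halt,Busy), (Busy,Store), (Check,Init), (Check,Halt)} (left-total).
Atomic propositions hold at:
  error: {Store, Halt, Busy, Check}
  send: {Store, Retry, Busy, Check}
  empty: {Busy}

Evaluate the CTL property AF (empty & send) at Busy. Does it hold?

Sat(empty & send) = {Busy}
AF (empty & send): least fixpoint, start Z0 = {Busy}, add states with every successor in Z. Already a fixed point.
Sat(AF (empty & send)) = {Busy}
Busy ∈ Sat(AF (empty & send)) = {Busy}, so the formula holds at Busy.

Yes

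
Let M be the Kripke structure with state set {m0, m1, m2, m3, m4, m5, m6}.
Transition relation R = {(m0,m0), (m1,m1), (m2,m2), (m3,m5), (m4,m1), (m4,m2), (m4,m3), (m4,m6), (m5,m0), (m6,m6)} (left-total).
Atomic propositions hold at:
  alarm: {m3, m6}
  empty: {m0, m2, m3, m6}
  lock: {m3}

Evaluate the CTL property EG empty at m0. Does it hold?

Yes

EG empty: greatest fixpoint, start Z0 = {m0, m2, m3, m6}, keep only states in Sat with some successor in Z. Z1 = {m0, m2, m6}; fixed.
Sat(EG empty) = {m0, m2, m6}
m0 ∈ Sat(EG empty) = {m0, m2, m6}, so the formula holds at m0.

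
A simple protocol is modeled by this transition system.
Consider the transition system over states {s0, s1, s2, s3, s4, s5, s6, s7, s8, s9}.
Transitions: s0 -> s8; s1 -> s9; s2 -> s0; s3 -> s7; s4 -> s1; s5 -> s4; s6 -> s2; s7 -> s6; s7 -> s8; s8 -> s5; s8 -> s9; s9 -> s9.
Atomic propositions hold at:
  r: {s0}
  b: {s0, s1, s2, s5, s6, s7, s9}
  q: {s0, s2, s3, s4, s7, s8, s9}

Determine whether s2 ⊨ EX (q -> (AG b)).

No

AG b: greatest fixpoint, start Z0 = {s0, s1, s2, s5, s6, s7, s9}, keep only states in Sat with every successor in Z. Z1 = {s1, s2, s6, s9}; Z2 = {s1, s6, s9}; Z3 = {s1, s9}; fixed.
Sat(AG b) = {s1, s9}
Sat(q -> (AG b)) = {s1, s5, s6, s9}
Sat(EX (q -> (AG b))) = {s : some successor in {s1, s5, s6, s9}} = {s1, s4, s7, s8, s9}
s2 ∉ Sat(EX (q -> (AG b))) = {s1, s4, s7, s8, s9}, so the formula does not hold at s2.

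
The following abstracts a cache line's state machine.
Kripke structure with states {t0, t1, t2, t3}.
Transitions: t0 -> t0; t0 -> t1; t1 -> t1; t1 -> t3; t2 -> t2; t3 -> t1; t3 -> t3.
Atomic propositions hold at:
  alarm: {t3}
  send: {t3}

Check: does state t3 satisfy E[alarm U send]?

Yes

E[alarm U send]: least fixpoint, start Z0 = Sat(send) = {t3}, add states in Sat(alarm) with some successor in Z. Already a fixed point.
Sat(E[alarm U send]) = {t3}
t3 ∈ Sat(E[alarm U send]) = {t3}, so the formula holds at t3.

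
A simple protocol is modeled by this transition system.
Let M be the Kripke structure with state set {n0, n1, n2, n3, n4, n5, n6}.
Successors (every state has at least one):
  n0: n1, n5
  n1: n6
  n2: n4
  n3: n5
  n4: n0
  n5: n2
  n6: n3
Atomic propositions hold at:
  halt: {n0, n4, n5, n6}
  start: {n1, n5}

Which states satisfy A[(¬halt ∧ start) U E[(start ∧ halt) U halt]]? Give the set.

Sat(¬halt) = {n1, n2, n3}
Sat(¬halt ∧ start) = {n1}
Sat(start ∧ halt) = {n5}
E[(start ∧ halt) U halt]: least fixpoint, start Z0 = Sat(halt) = {n0, n4, n5, n6}, add states in Sat(start ∧ halt) with some successor in Z. Already a fixed point.
Sat(E[(start ∧ halt) U halt]) = {n0, n4, n5, n6}
A[(¬halt ∧ start) U E[(start ∧ halt) U halt]]: least fixpoint, start Z0 = Sat(E[(start ∧ halt) U halt]) = {n0, n4, n5, n6}, add states in Sat(¬halt ∧ start) with every successor in Z. Z1 = {n0, n1, n4, n5, n6}; fixed.
Sat(A[(¬halt ∧ start) U E[(start ∧ halt) U halt]]) = {n0, n1, n4, n5, n6}

{n0, n1, n4, n5, n6}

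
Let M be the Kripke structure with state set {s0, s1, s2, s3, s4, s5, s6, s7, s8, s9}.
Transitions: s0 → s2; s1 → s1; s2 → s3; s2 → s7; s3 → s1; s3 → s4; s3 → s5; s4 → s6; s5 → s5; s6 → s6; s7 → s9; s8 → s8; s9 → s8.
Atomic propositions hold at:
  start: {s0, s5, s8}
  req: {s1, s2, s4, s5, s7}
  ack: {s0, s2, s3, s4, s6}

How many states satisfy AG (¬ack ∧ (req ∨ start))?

Sat(¬ack) = {s1, s5, s7, s8, s9}
Sat(req ∨ start) = {s0, s1, s2, s4, s5, s7, s8}
Sat(¬ack ∧ (req ∨ start)) = {s1, s5, s7, s8}
AG (¬ack ∧ (req ∨ start)): greatest fixpoint, start Z0 = {s1, s5, s7, s8}, keep only states in Sat with every successor in Z. Z1 = {s1, s5, s8}; fixed.
Sat(AG (¬ack ∧ (req ∨ start))) = {s1, s5, s8}
|Sat(AG (¬ack ∧ (req ∨ start)))| = |{s1, s5, s8}| = 3.

3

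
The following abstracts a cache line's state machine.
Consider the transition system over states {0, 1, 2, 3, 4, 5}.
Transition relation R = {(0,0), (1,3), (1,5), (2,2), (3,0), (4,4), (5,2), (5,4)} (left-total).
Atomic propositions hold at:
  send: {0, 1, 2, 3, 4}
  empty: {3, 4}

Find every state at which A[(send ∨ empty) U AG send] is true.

{0, 2, 3, 4}

Sat(send ∨ empty) = {0, 1, 2, 3, 4}
AG send: greatest fixpoint, start Z0 = {0, 1, 2, 3, 4}, keep only states in Sat with every successor in Z. Z1 = {0, 2, 3, 4}; fixed.
Sat(AG send) = {0, 2, 3, 4}
A[(send ∨ empty) U AG send]: least fixpoint, start Z0 = Sat(AG send) = {0, 2, 3, 4}, add states in Sat(send ∨ empty) with every successor in Z. Already a fixed point.
Sat(A[(send ∨ empty) U AG send]) = {0, 2, 3, 4}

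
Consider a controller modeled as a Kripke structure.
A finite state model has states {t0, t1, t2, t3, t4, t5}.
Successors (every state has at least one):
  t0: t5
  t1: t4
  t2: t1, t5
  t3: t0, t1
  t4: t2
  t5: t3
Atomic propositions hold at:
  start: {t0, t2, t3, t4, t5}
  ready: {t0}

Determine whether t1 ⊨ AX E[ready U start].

Yes

E[ready U start]: least fixpoint, start Z0 = Sat(start) = {t0, t2, t3, t4, t5}, add states in Sat(ready) with some successor in Z. Already a fixed point.
Sat(E[ready U start]) = {t0, t2, t3, t4, t5}
Sat(AX E[ready U start]) = {s : every successor in {t0, t2, t3, t4, t5}} = {t0, t1, t4, t5}
t1 ∈ Sat(AX E[ready U start]) = {t0, t1, t4, t5}, so the formula holds at t1.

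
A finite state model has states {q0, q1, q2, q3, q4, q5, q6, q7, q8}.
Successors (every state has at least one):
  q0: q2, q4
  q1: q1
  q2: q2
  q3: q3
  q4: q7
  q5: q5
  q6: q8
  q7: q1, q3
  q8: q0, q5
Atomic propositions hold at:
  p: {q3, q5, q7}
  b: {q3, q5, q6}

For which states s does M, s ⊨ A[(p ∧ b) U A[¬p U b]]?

{q3, q5, q6}

Sat(p ∧ b) = {q3, q5}
Sat(¬p) = {q0, q1, q2, q4, q6, q8}
A[¬p U b]: least fixpoint, start Z0 = Sat(b) = {q3, q5, q6}, add states in Sat(¬p) with every successor in Z. Already a fixed point.
Sat(A[¬p U b]) = {q3, q5, q6}
A[(p ∧ b) U A[¬p U b]]: least fixpoint, start Z0 = Sat(A[¬p U b]) = {q3, q5, q6}, add states in Sat(p ∧ b) with every successor in Z. Already a fixed point.
Sat(A[(p ∧ b) U A[¬p U b]]) = {q3, q5, q6}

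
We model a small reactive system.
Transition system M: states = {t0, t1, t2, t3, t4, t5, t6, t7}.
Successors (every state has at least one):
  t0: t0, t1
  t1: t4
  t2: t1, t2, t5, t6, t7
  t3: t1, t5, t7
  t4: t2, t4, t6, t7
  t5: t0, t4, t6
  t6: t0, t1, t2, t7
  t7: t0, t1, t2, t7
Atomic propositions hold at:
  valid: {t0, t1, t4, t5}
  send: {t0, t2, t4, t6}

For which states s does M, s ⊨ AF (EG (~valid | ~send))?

Sat(~valid) = {t2, t3, t6, t7}
Sat(~send) = {t1, t3, t5, t7}
Sat(~valid | ~send) = {t1, t2, t3, t5, t6, t7}
EG (~valid | ~send): greatest fixpoint, start Z0 = {t1, t2, t3, t5, t6, t7}, keep only states in Sat with some successor in Z. Z1 = {t2, t3, t5, t6, t7}; fixed.
Sat(EG (~valid | ~send)) = {t2, t3, t5, t6, t7}
AF (EG (~valid | ~send)): least fixpoint, start Z0 = {t2, t3, t5, t6, t7}, add states with every successor in Z. Already a fixed point.
Sat(AF (EG (~valid | ~send))) = {t2, t3, t5, t6, t7}

{t2, t3, t5, t6, t7}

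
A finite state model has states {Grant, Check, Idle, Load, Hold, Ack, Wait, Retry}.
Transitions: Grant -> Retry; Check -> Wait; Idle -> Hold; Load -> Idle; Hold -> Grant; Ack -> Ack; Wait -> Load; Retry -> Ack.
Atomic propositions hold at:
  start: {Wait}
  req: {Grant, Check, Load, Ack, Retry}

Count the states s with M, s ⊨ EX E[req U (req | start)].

Sat(req | start) = {Grant, Check, Load, Ack, Wait, Retry}
E[req U (req | start)]: least fixpoint, start Z0 = Sat((req | start)) = {Grant, Check, Load, Ack, Wait, Retry}, add states in Sat(req) with some successor in Z. Already a fixed point.
Sat(E[req U (req | start)]) = {Grant, Check, Load, Ack, Wait, Retry}
Sat(EX E[req U (req | start)]) = {s : some successor in {Grant, Check, Load, Ack, Wait, Retry}} = {Grant, Check, Hold, Ack, Wait, Retry}
|Sat(EX E[req U (req | start)])| = |{Grant, Check, Hold, Ack, Wait, Retry}| = 6.

6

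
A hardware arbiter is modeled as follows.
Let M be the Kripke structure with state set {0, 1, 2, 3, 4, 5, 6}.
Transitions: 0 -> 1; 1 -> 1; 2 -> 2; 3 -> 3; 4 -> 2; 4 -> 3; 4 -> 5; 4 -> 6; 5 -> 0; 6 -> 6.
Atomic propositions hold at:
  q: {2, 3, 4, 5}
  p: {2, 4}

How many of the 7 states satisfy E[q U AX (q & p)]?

Sat(q & p) = {2, 4}
Sat(AX (q & p)) = {s : every successor in {2, 4}} = {2}
E[q U AX (q & p)]: least fixpoint, start Z0 = Sat(AX (q & p)) = {2}, add states in Sat(q) with some successor in Z. Z1 = {2, 4}; fixed.
Sat(E[q U AX (q & p)]) = {2, 4}
|Sat(E[q U AX (q & p)])| = |{2, 4}| = 2.

2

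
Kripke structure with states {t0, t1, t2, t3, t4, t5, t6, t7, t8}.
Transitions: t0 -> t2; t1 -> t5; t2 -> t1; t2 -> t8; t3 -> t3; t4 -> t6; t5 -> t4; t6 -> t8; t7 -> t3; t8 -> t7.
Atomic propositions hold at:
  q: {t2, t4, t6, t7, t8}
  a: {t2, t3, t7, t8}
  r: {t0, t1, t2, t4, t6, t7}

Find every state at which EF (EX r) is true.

Sat(EX r) = {s : some successor in {t0, t1, t2, t4, t6, t7}} = {t0, t2, t4, t5, t8}
EF (EX r): least fixpoint, start Z0 = {t0, t2, t4, t5, t8}, add states with some successor in Z. Z1 = {t0, t1, t2, t4, t5, t6, t8}; fixed.
Sat(EF (EX r)) = {t0, t1, t2, t4, t5, t6, t8}

{t0, t1, t2, t4, t5, t6, t8}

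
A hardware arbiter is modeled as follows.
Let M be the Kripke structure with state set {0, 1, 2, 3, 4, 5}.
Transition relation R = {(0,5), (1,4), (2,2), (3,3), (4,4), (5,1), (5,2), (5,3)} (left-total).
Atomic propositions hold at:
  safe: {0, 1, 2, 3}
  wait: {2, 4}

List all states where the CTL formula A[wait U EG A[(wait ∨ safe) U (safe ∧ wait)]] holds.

{2}

Sat(wait ∨ safe) = {0, 1, 2, 3, 4}
Sat(safe ∧ wait) = {2}
A[(wait ∨ safe) U (safe ∧ wait)]: least fixpoint, start Z0 = Sat((safe ∧ wait)) = {2}, add states in Sat(wait ∨ safe) with every successor in Z. Already a fixed point.
Sat(A[(wait ∨ safe) U (safe ∧ wait)]) = {2}
EG A[(wait ∨ safe) U (safe ∧ wait)]: greatest fixpoint, start Z0 = {2}, keep only states in Sat with some successor in Z. Already a fixed point.
Sat(EG A[(wait ∨ safe) U (safe ∧ wait)]) = {2}
A[wait U EG A[(wait ∨ safe) U (safe ∧ wait)]]: least fixpoint, start Z0 = Sat(EG A[(wait ∨ safe) U (safe ∧ wait)]) = {2}, add states in Sat(wait) with every successor in Z. Already a fixed point.
Sat(A[wait U EG A[(wait ∨ safe) U (safe ∧ wait)]]) = {2}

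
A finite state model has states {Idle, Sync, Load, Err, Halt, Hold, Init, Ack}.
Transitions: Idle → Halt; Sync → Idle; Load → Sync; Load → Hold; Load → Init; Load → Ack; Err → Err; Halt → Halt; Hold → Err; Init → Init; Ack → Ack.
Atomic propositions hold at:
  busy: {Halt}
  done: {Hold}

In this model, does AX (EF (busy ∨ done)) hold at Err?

Sat(busy ∨ done) = {Halt, Hold}
EF (busy ∨ done): least fixpoint, start Z0 = {Halt, Hold}, add states with some successor in Z. Z1 = {Idle, Load, Halt, Hold}; Z2 = {Idle, Sync, Load, Halt, Hold}; fixed.
Sat(EF (busy ∨ done)) = {Idle, Sync, Load, Halt, Hold}
Sat(AX (EF (busy ∨ done))) = {s : every successor in {Idle, Sync, Load, Halt, Hold}} = {Idle, Sync, Halt}
Err ∉ Sat(AX (EF (busy ∨ done))) = {Idle, Sync, Halt}, so the formula does not hold at Err.

No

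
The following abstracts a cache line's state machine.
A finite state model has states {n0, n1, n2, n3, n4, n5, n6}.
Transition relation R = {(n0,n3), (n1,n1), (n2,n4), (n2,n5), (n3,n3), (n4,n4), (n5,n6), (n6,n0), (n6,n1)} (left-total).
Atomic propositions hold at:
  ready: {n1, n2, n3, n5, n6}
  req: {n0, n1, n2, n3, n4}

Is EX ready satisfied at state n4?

No

Sat(EX ready) = {s : some successor in {n1, n2, n3, n5, n6}} = {n0, n1, n2, n3, n5, n6}
n4 ∉ Sat(EX ready) = {n0, n1, n2, n3, n5, n6}, so the formula does not hold at n4.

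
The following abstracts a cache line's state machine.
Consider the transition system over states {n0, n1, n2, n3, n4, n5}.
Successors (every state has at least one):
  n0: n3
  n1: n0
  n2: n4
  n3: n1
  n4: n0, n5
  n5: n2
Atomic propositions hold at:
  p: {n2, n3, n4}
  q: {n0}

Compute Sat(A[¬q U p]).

Sat(¬q) = {n1, n2, n3, n4, n5}
A[¬q U p]: least fixpoint, start Z0 = Sat(p) = {n2, n3, n4}, add states in Sat(¬q) with every successor in Z. Z1 = {n2, n3, n4, n5}; fixed.
Sat(A[¬q U p]) = {n2, n3, n4, n5}

{n2, n3, n4, n5}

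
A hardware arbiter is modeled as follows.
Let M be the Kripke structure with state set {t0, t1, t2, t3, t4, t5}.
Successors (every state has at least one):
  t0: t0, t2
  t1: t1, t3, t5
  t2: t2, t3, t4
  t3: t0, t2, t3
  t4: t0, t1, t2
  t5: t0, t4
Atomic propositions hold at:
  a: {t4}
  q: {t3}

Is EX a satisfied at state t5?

Sat(EX a) = {s : some successor in {t4}} = {t2, t5}
t5 ∈ Sat(EX a) = {t2, t5}, so the formula holds at t5.

Yes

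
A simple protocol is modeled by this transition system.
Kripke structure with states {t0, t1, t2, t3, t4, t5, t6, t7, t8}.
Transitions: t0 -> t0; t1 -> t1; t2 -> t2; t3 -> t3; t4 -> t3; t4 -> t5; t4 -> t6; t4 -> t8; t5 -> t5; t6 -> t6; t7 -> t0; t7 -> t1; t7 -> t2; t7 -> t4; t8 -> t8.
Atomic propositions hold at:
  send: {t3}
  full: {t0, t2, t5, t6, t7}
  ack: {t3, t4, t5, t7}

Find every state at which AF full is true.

{t0, t2, t5, t6, t7}

AF full: least fixpoint, start Z0 = {t0, t2, t5, t6, t7}, add states with every successor in Z. Already a fixed point.
Sat(AF full) = {t0, t2, t5, t6, t7}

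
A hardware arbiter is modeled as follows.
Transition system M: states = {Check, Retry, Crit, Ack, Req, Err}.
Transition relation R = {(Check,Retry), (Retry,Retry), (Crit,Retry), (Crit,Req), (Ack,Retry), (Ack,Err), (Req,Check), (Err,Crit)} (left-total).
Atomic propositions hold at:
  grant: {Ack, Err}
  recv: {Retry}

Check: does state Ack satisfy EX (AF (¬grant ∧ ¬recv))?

Yes

Sat(¬grant) = {Check, Retry, Crit, Req}
Sat(¬recv) = {Check, Crit, Ack, Req, Err}
Sat(¬grant ∧ ¬recv) = {Check, Crit, Req}
AF (¬grant ∧ ¬recv): least fixpoint, start Z0 = {Check, Crit, Req}, add states with every successor in Z. Z1 = {Check, Crit, Req, Err}; fixed.
Sat(AF (¬grant ∧ ¬recv)) = {Check, Crit, Req, Err}
Sat(EX (AF (¬grant ∧ ¬recv))) = {s : some successor in {Check, Crit, Req, Err}} = {Crit, Ack, Req, Err}
Ack ∈ Sat(EX (AF (¬grant ∧ ¬recv))) = {Crit, Ack, Req, Err}, so the formula holds at Ack.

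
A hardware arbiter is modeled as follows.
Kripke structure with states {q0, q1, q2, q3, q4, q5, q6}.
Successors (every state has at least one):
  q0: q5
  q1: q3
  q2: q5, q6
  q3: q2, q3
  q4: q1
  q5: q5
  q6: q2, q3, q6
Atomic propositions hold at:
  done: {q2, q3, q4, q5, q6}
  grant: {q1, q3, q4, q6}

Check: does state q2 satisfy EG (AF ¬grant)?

Yes

Sat(¬grant) = {q0, q2, q5}
AF ¬grant: least fixpoint, start Z0 = {q0, q2, q5}, add states with every successor in Z. Already a fixed point.
Sat(AF ¬grant) = {q0, q2, q5}
EG (AF ¬grant): greatest fixpoint, start Z0 = {q0, q2, q5}, keep only states in Sat with some successor in Z. Already a fixed point.
Sat(EG (AF ¬grant)) = {q0, q2, q5}
q2 ∈ Sat(EG (AF ¬grant)) = {q0, q2, q5}, so the formula holds at q2.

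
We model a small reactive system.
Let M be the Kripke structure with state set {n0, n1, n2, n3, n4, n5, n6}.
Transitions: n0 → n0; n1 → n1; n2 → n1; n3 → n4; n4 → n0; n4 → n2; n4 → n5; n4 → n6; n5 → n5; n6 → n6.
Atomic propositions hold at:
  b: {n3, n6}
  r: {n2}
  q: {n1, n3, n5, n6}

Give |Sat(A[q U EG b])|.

1

EG b: greatest fixpoint, start Z0 = {n3, n6}, keep only states in Sat with some successor in Z. Z1 = {n6}; fixed.
Sat(EG b) = {n6}
A[q U EG b]: least fixpoint, start Z0 = Sat(EG b) = {n6}, add states in Sat(q) with every successor in Z. Already a fixed point.
Sat(A[q U EG b]) = {n6}
|Sat(A[q U EG b])| = |{n6}| = 1.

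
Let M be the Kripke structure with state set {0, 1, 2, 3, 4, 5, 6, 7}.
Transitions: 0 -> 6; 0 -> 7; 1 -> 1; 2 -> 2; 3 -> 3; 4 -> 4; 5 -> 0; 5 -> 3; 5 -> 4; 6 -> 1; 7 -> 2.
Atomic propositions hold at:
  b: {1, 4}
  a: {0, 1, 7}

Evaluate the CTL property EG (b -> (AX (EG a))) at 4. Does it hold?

EG a: greatest fixpoint, start Z0 = {0, 1, 7}, keep only states in Sat with some successor in Z. Z1 = {0, 1}; Z2 = {1}; fixed.
Sat(EG a) = {1}
Sat(AX (EG a)) = {s : every successor in {1}} = {1, 6}
Sat(b -> (AX (EG a))) = {0, 1, 2, 3, 5, 6, 7}
EG (b -> (AX (EG a))): greatest fixpoint, start Z0 = {0, 1, 2, 3, 5, 6, 7}, keep only states in Sat with some successor in Z. Already a fixed point.
Sat(EG (b -> (AX (EG a)))) = {0, 1, 2, 3, 5, 6, 7}
4 ∉ Sat(EG (b -> (AX (EG a)))) = {0, 1, 2, 3, 5, 6, 7}, so the formula does not hold at 4.

No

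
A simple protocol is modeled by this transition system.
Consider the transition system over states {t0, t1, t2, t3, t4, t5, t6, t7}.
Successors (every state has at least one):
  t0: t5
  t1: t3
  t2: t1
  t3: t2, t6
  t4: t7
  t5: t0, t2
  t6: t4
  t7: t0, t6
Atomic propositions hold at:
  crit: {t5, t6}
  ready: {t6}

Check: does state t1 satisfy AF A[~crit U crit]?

Sat(~crit) = {t0, t1, t2, t3, t4, t7}
A[~crit U crit]: least fixpoint, start Z0 = Sat(crit) = {t5, t6}, add states in Sat(~crit) with every successor in Z. Z1 = {t0, t5, t6}; Z2 = {t0, t5, t6, t7}; Z3 = {t0, t4, t5, t6, t7}; fixed.
Sat(A[~crit U crit]) = {t0, t4, t5, t6, t7}
AF A[~crit U crit]: least fixpoint, start Z0 = {t0, t4, t5, t6, t7}, add states with every successor in Z. Already a fixed point.
Sat(AF A[~crit U crit]) = {t0, t4, t5, t6, t7}
t1 ∉ Sat(AF A[~crit U crit]) = {t0, t4, t5, t6, t7}, so the formula does not hold at t1.

No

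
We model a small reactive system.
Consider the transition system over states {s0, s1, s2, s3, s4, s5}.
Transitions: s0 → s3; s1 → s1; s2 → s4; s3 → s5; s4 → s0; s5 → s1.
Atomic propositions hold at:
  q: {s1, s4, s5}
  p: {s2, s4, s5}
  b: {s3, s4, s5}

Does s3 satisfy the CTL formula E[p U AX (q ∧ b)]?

Sat(q ∧ b) = {s4, s5}
Sat(AX (q ∧ b)) = {s : every successor in {s4, s5}} = {s2, s3}
E[p U AX (q ∧ b)]: least fixpoint, start Z0 = Sat(AX (q ∧ b)) = {s2, s3}, add states in Sat(p) with some successor in Z. Already a fixed point.
Sat(E[p U AX (q ∧ b)]) = {s2, s3}
s3 ∈ Sat(E[p U AX (q ∧ b)]) = {s2, s3}, so the formula holds at s3.

Yes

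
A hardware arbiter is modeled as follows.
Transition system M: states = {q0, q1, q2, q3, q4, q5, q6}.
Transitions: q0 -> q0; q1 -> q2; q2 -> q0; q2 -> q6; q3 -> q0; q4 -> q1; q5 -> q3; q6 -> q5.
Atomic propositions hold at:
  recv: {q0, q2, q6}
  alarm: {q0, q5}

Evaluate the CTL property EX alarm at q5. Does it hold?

No

Sat(EX alarm) = {s : some successor in {q0, q5}} = {q0, q2, q3, q6}
q5 ∉ Sat(EX alarm) = {q0, q2, q3, q6}, so the formula does not hold at q5.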